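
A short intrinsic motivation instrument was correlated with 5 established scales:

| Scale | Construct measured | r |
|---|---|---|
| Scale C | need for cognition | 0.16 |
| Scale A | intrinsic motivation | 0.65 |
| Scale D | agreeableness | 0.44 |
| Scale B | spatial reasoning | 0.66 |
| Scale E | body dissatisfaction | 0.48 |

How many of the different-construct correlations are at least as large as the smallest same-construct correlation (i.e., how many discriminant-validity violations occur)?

Convergent (same construct = intrinsic motivation): Scale A.
Smallest convergent = 0.65. Discriminant values: 0.16, 0.44, 0.66, 0.48; count ≥ 0.65 → 1.

1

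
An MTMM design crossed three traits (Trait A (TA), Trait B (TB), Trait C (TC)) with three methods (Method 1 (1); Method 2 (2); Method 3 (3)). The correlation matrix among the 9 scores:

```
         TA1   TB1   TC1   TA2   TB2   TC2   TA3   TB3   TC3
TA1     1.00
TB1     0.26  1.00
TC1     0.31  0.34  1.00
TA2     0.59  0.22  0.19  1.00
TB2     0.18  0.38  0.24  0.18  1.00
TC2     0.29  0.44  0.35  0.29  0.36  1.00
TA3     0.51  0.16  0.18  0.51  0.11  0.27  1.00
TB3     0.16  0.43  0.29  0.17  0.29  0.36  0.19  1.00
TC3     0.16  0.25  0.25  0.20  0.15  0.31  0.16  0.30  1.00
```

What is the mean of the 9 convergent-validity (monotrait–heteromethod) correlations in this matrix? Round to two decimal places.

Convergent values: 0.59, 0.51, 0.51, 0.38, 0.43, 0.29, 0.35, 0.25, 0.31; mean = 3.62/9 = 0.40.

0.40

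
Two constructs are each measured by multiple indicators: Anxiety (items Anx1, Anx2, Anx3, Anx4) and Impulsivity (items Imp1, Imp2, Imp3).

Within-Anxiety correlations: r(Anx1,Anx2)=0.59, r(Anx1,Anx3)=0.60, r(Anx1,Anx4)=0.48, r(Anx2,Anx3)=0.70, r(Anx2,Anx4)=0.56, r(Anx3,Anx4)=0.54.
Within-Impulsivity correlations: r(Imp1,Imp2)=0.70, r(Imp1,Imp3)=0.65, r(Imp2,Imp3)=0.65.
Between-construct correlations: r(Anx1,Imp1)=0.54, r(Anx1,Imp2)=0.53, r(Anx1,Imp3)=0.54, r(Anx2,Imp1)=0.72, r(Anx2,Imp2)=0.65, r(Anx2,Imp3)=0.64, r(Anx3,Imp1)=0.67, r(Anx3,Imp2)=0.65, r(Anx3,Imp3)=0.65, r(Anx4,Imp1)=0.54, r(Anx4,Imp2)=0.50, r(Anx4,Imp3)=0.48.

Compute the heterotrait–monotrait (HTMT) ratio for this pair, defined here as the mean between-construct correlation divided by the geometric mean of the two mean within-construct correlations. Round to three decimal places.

Mean heterotrait r = 7.11/12 = 0.5925.
Mean within-Anx = 3.47/6 = 0.5783; mean within-Imp = 2.00/3 = 0.6667.
Geometric mean = √(0.5783 × 0.6667) = 0.6209.
HTMT = 0.5925 / 0.6209 = 0.954.

0.954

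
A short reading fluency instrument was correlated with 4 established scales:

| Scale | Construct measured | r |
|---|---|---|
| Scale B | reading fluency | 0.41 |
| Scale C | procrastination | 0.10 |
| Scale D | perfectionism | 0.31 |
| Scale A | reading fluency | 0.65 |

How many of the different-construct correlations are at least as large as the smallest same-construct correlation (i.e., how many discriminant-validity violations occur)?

Convergent (same construct = reading fluency): Scale B, Scale A.
Smallest convergent = 0.41. Discriminant values: 0.10, 0.31; count ≥ 0.41 → 0.

0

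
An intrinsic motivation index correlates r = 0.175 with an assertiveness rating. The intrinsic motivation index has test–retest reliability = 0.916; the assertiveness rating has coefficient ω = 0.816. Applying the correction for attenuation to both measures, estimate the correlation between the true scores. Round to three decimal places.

0.202

r_true = r_obs / √(r_xx · r_yy) = 0.175 / √(0.916 × 0.816) = 0.175 / √0.747456 = 0.175 / 0.8646 ≈ 0.202.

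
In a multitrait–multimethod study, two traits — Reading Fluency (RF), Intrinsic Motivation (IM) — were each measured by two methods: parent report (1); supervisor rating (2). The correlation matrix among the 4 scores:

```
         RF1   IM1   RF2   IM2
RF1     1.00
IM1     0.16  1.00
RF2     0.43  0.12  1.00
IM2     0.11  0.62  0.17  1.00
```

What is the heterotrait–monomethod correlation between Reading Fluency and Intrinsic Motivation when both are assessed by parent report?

0.16

Different traits, same method: r(RF1, IM1) = 0.16.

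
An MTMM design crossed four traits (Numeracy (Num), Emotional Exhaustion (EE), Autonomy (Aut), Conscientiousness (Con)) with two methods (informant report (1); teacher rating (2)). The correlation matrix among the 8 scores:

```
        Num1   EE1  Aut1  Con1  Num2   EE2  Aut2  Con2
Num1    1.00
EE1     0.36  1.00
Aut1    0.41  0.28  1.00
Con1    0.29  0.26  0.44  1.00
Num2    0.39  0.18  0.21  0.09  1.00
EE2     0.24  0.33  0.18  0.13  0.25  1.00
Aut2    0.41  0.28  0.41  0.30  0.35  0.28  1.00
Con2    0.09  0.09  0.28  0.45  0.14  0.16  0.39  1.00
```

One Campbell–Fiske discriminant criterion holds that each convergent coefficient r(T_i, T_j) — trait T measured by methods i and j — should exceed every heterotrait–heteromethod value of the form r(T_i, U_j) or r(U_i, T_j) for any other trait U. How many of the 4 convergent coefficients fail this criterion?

Checking each validity diagonal entry against its comparison values:
Num (methods 1·2): 0.39 vs {0.24, 0.18, 0.41, 0.21, 0.09, 0.09} → fail.
EE (methods 1·2): 0.33 vs {0.18, 0.24, 0.28, 0.18, 0.09, 0.13} → pass.
Aut (methods 1·2): 0.41 vs {0.21, 0.41, 0.18, 0.28, 0.28, 0.30} → fail.
Con (methods 1·2): 0.45 vs {0.09, 0.09, 0.13, 0.09, 0.30, 0.28} → pass.
2 of 4 fail.

2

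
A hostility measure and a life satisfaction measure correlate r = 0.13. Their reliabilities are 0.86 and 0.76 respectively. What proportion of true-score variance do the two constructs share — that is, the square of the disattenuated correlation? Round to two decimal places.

Disattenuated r = 0.13 / √(0.86 × 0.76) = 0.13 / 0.8085 = 0.1608.
Shared true-score variance = 0.1608² = 0.0259 ≈ 0.03.

0.03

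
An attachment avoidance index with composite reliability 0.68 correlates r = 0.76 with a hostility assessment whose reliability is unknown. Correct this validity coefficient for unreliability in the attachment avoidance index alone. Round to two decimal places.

Single correction: r_c = r_obs / √r_xx = 0.76 / √0.68 = 0.76 / 0.8246 ≈ 0.92.

0.92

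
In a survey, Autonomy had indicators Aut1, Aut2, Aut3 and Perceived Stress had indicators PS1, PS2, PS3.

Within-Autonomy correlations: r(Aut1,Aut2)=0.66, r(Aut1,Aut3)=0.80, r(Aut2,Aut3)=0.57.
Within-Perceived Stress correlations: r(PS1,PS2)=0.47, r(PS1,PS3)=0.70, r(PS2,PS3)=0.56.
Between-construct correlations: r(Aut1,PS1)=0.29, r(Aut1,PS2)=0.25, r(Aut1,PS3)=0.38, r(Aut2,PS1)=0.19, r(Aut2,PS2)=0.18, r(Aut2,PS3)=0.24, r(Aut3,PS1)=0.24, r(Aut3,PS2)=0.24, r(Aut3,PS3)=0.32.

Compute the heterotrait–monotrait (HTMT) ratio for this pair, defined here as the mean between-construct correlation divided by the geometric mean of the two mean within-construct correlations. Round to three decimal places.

0.414

Mean heterotrait r = 2.33/9 = 0.2589.
Mean within-Aut = 2.03/3 = 0.6767; mean within-PS = 1.73/3 = 0.5767.
Geometric mean = √(0.6767 × 0.5767) = 0.6247.
HTMT = 0.2589 / 0.6247 = 0.414.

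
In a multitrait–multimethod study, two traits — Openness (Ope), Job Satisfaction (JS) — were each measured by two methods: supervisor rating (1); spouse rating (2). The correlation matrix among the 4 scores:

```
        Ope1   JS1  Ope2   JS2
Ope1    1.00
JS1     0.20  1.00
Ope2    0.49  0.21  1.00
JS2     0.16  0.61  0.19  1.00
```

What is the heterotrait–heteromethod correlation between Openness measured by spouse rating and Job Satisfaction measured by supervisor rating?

Different traits and methods: r(Ope2, JS1) = 0.21.

0.21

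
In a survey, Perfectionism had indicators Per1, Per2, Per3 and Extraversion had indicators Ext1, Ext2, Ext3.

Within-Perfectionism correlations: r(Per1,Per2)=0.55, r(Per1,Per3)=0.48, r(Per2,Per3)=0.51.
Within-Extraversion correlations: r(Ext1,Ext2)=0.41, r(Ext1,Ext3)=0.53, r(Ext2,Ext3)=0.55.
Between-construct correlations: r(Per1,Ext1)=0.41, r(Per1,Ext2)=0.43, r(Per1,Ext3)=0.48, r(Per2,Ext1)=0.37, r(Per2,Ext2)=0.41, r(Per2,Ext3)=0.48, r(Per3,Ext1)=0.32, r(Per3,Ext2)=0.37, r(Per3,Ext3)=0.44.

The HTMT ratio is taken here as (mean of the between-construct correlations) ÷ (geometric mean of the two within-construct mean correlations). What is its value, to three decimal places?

0.816

Mean between = 3.71/9 = 0.4122.
Mean within-Per = 1.54/3 = 0.5133; mean within-Ext = 1.49/3 = 0.4967.
Geometric mean = √(0.5133 × 0.4967) = 0.5049.
HTMT = 0.4122 / 0.5049 = 0.816.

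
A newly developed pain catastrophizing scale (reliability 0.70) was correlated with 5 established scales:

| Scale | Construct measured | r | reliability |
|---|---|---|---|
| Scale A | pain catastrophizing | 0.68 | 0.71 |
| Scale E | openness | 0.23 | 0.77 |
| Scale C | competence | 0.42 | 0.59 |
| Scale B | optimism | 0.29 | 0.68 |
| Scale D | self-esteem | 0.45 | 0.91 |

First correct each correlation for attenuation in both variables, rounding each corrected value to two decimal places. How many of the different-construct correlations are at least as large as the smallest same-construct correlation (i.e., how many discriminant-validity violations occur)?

0

Disattenuated r (r / √(r_scale · r_new)):
  Scale A (conv): 0.68 / √(0.71·0.70) = 0.96
  Scale E (disc): 0.23 / √(0.77·0.70) = 0.31
  Scale C (disc): 0.42 / √(0.59·0.70) = 0.65
  Scale B (disc): 0.29 / √(0.68·0.70) = 0.42
  Scale D (disc): 0.45 / √(0.91·0.70) = 0.56
Smallest convergent = 0.96. Discriminant values: 0.31, 0.65, 0.42, 0.56; count ≥ 0.96 → 0.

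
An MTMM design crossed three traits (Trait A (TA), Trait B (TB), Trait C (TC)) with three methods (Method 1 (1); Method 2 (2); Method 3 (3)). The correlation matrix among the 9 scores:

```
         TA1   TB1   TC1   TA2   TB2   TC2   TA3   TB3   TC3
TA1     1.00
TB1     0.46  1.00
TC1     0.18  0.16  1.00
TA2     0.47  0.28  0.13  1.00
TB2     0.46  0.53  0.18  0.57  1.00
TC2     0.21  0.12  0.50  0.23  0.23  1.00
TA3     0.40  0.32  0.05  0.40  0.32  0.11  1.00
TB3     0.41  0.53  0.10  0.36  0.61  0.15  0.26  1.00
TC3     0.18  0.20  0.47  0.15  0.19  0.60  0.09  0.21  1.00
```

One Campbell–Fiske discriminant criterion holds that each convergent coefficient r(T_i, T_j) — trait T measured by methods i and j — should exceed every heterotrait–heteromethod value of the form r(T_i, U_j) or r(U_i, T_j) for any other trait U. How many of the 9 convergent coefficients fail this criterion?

1

Each convergent coefficient versus the relevant comparison correlations:
TA (methods 1·2): 0.47 vs {0.46, 0.28, 0.21, 0.13} → pass.
TA (methods 1·3): 0.40 vs {0.41, 0.32, 0.18, 0.05} → fail.
TA (methods 2·3): 0.40 vs {0.36, 0.32, 0.15, 0.11} → pass.
TB (methods 1·2): 0.53 vs {0.28, 0.46, 0.12, 0.18} → pass.
TB (methods 1·3): 0.53 vs {0.32, 0.41, 0.20, 0.10} → pass.
TB (methods 2·3): 0.61 vs {0.32, 0.36, 0.19, 0.15} → pass.
TC (methods 1·2): 0.50 vs {0.13, 0.21, 0.18, 0.12} → pass.
TC (methods 1·3): 0.47 vs {0.05, 0.18, 0.10, 0.20} → pass.
TC (methods 2·3): 0.60 vs {0.11, 0.15, 0.15, 0.19} → pass.
1 of 9 fail.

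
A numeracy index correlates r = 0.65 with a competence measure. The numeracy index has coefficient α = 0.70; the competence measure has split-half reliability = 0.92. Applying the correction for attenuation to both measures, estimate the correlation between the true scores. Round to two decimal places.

0.81

r_true = r_obs / √(r_xx · r_yy) = 0.65 / √(0.70 × 0.92) = 0.65 / √0.6440 = 0.65 / 0.8025 ≈ 0.81.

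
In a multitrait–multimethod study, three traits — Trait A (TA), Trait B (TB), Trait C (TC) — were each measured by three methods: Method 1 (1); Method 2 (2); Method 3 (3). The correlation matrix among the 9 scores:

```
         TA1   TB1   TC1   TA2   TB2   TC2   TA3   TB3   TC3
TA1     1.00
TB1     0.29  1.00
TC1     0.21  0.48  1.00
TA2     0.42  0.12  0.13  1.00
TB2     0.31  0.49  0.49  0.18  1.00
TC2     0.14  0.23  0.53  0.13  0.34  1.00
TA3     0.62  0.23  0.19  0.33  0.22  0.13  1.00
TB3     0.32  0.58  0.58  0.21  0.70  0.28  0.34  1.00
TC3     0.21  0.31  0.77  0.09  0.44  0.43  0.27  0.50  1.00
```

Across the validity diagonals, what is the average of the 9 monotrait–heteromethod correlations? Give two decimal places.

0.54

Convergent values: 0.42, 0.62, 0.33, 0.49, 0.58, 0.70, 0.53, 0.77, 0.43; mean = 4.87/9 = 0.54.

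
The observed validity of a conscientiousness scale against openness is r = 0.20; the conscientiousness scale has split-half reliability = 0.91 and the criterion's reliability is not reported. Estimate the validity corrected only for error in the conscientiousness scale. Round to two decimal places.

Single correction: r_c = r_obs / √r_xx = 0.20 / √0.91 = 0.20 / 0.9539 ≈ 0.21.

0.21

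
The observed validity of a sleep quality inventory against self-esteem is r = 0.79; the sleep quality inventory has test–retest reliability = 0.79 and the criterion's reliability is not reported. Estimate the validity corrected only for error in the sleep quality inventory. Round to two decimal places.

Single correction: r_c = r_obs / √r_xx = 0.79 / √0.79 = 0.79 / 0.8888 ≈ 0.89.

0.89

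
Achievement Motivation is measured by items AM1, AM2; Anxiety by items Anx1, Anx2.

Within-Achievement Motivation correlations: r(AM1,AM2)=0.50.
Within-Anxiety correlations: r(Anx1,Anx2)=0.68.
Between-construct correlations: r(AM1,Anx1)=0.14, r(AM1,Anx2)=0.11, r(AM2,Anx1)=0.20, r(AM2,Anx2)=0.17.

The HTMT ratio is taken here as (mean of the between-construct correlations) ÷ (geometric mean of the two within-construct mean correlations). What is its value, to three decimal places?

Mean between = 0.62/4 = 0.1550.
Mean within-AM = 0.50/1 = 0.5000; mean within-Anx = 0.68/1 = 0.6800.
Geometric mean = √(0.5000 × 0.6800) = 0.5831.
HTMT = 0.1550 / 0.5831 = 0.266.

0.266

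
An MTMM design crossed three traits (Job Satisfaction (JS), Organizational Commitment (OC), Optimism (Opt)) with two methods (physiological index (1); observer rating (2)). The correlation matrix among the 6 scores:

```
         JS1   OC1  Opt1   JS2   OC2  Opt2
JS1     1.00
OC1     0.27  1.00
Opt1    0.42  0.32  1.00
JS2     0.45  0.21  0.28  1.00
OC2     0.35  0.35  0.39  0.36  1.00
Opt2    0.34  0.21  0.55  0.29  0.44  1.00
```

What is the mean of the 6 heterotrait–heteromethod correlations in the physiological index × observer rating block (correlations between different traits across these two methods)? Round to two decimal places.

HTHM values (method 1 × method 2): 0.35, 0.34, 0.21, 0.21, 0.28, 0.39; mean = 1.78/6 = 0.30.

0.30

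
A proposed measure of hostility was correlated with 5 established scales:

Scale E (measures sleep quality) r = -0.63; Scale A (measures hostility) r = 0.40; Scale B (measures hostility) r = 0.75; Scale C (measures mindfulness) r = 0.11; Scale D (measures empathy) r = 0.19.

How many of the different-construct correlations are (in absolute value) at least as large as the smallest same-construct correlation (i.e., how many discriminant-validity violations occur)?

1

Convergent (same construct = hostility): Scale A, Scale B.
Smallest convergent = 0.40. Discriminant |r|: 0.63, 0.11, 0.19; count ≥ 0.40 → 1.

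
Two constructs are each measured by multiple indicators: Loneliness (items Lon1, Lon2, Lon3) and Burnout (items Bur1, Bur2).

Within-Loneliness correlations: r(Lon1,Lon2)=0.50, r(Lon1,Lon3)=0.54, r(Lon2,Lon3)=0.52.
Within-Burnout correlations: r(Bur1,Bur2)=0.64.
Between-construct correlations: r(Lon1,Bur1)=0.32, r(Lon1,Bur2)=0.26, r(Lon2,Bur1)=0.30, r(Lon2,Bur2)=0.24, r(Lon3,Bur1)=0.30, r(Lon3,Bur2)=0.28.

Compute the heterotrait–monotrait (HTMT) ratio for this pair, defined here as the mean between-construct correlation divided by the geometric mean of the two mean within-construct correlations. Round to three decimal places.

0.491

Mean heterotrait r = 1.70/6 = 0.2833.
Mean within-Lon = 1.56/3 = 0.5200; mean within-Bur = 0.64/1 = 0.6400.
Geometric mean = √(0.5200 × 0.6400) = 0.5769.
HTMT = 0.2833 / 0.5769 = 0.491.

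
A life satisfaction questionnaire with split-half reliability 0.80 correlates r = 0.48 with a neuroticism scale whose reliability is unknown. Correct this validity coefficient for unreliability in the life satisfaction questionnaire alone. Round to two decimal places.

0.54

Single correction: r_c = r_obs / √r_xx = 0.48 / √0.80 = 0.48 / 0.8944 ≈ 0.54.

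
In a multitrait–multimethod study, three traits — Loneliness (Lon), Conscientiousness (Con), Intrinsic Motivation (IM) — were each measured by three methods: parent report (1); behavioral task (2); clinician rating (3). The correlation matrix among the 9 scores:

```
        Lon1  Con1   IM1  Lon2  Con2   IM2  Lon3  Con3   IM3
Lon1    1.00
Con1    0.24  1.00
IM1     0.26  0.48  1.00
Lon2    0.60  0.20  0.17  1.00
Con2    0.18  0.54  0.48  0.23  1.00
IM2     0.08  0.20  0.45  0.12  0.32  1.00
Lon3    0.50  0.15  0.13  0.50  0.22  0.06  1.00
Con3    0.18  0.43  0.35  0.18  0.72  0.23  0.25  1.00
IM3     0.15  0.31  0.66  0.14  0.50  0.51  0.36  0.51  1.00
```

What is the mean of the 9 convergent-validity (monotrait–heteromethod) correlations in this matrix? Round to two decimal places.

Convergent values: 0.60, 0.50, 0.50, 0.54, 0.43, 0.72, 0.45, 0.66, 0.51; mean = 4.91/9 = 0.55.

0.55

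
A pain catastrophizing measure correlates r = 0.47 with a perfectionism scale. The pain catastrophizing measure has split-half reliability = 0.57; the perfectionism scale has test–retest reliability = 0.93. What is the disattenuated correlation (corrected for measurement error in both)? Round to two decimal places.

r_true = r_obs / √(r_xx · r_yy) = 0.47 / √(0.57 × 0.93) = 0.47 / √0.5301 = 0.47 / 0.7281 ≈ 0.65.

0.65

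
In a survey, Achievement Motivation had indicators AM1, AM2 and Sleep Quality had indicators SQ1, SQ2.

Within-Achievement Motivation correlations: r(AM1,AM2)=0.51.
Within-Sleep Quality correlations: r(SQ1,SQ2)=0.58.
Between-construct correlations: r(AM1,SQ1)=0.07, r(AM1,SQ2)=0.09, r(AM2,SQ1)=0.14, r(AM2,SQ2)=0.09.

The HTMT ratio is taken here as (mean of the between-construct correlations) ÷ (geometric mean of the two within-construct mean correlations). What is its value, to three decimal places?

Mean between = 0.39/4 = 0.0975.
Mean within-AM = 0.51/1 = 0.5100; mean within-SQ = 0.58/1 = 0.5800.
Geometric mean = √(0.5100 × 0.5800) = 0.5439.
HTMT = 0.0975 / 0.5439 = 0.179.

0.179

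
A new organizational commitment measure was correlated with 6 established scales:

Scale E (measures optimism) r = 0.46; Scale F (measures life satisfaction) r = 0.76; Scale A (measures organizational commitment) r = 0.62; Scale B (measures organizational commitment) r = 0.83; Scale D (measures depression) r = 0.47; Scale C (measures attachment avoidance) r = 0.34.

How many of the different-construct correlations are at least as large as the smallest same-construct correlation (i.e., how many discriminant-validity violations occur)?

Convergent (same construct = organizational commitment): Scale A, Scale B.
Smallest convergent = 0.62. Discriminant values: 0.46, 0.76, 0.47, 0.34; count ≥ 0.62 → 1.

1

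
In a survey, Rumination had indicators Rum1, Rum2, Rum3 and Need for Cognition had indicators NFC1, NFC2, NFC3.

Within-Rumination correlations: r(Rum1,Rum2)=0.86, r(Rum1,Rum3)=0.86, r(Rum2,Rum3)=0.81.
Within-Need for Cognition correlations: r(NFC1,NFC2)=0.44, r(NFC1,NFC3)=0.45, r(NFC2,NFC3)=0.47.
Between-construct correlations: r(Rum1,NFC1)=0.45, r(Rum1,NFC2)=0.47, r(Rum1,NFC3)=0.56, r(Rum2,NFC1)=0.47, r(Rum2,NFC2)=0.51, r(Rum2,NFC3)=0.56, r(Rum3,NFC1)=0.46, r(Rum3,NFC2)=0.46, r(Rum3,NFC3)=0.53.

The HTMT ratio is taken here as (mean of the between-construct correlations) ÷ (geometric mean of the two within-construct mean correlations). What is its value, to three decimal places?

Between-construct mean = 4.47/9 = 0.4967.
Mean within-Rum = 2.53/3 = 0.8433; mean within-NFC = 1.36/3 = 0.4533.
Geometric mean = √(0.8433 × 0.4533) = 0.6183.
HTMT = 0.4967 / 0.6183 = 0.803.

0.803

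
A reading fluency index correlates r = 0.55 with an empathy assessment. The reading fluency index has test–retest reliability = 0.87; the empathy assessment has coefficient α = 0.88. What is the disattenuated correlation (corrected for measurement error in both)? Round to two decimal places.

0.63

r_true = r_obs / √(r_xx · r_yy) = 0.55 / √(0.87 × 0.88) = 0.55 / √0.7656 = 0.55 / 0.8750 ≈ 0.63.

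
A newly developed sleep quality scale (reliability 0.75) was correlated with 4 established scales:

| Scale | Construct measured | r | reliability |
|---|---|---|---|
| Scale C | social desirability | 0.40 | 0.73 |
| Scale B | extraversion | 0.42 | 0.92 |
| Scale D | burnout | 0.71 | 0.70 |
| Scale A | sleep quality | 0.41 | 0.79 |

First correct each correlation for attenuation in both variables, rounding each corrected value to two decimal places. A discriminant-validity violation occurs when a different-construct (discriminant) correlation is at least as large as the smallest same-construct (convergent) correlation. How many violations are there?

Disattenuated r (r / √(r_scale · r_new)):
  Scale C (disc): 0.40 / √(0.73·0.75) = 0.54
  Scale B (disc): 0.42 / √(0.92·0.75) = 0.51
  Scale D (disc): 0.71 / √(0.70·0.75) = 0.98
  Scale A (conv): 0.41 / √(0.79·0.75) = 0.53
Smallest convergent = 0.53. Discriminant values: 0.54, 0.51, 0.98; count ≥ 0.53 → 2.

2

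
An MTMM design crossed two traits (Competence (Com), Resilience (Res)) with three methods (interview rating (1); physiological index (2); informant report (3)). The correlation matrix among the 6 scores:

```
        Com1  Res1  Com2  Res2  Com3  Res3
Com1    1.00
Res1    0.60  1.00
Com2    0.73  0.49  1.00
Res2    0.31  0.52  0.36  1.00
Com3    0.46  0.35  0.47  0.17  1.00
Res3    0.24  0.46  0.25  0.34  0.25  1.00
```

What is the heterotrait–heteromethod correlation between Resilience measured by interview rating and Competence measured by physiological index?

Different traits and methods: r(Res1, Com2) = 0.49.

0.49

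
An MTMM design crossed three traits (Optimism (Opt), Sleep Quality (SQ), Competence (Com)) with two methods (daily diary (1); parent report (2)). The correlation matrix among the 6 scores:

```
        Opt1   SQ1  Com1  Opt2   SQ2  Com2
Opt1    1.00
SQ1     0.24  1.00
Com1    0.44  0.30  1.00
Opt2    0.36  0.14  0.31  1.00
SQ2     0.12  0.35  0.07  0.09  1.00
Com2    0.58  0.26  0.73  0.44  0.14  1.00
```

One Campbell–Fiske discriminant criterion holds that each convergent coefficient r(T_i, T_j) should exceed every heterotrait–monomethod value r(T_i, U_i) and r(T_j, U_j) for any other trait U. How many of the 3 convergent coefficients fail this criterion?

Convergent coefficients and their comparison sets:
Opt (methods 1·2): 0.36 vs {0.24, 0.09, 0.44, 0.44} → fail.
SQ (methods 1·2): 0.35 vs {0.24, 0.09, 0.30, 0.14} → pass.
Com (methods 1·2): 0.73 vs {0.44, 0.44, 0.30, 0.14} → pass.
1 of 3 fail.

1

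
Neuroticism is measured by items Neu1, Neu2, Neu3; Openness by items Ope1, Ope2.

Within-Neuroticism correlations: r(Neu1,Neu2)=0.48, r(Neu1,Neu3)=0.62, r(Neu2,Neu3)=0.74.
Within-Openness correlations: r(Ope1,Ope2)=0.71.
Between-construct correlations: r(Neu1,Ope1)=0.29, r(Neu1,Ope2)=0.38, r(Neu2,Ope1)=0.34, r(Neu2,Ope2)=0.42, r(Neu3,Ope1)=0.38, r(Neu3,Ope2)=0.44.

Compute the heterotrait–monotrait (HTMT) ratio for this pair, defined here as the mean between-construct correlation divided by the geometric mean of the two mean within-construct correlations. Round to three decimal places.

0.568

Mean between = 2.25/6 = 0.3750.
Mean within-Neu = 1.84/3 = 0.6133; mean within-Ope = 0.71/1 = 0.7100.
Geometric mean = √(0.6133 × 0.7100) = 0.6599.
HTMT = 0.3750 / 0.6599 = 0.568.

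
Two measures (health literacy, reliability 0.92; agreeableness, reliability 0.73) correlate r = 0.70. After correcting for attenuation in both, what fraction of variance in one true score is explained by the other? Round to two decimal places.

0.73

Disattenuated r = 0.70 / √(0.92 × 0.73) = 0.70 / 0.8195 = 0.8542.
Shared true-score variance = 0.8542² = 0.7297 ≈ 0.73.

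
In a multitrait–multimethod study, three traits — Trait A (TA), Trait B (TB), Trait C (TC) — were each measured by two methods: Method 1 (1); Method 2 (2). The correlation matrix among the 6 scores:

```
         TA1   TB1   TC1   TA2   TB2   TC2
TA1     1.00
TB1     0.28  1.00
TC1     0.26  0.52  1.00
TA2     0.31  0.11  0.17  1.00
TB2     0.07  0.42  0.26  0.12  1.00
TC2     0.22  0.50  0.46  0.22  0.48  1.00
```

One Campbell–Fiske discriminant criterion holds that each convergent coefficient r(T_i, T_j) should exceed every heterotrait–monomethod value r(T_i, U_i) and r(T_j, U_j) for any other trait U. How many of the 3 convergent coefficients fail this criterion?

Each convergent coefficient versus the relevant comparison correlations:
TA (methods 1·2): 0.31 vs {0.28, 0.12, 0.26, 0.22} → pass.
TB (methods 1·2): 0.42 vs {0.28, 0.12, 0.52, 0.48} → fail.
TC (methods 1·2): 0.46 vs {0.26, 0.22, 0.52, 0.48} → fail.
2 of 3 fail.

2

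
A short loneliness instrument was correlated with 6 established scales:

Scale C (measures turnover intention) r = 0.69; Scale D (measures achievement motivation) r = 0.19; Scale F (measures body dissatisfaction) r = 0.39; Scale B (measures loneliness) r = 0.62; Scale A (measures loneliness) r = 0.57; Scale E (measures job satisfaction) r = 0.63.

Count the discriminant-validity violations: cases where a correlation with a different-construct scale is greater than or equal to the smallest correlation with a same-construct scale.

2

Convergent (same construct = loneliness): Scale B, Scale A.
Smallest convergent = 0.57. Discriminant values: 0.69, 0.19, 0.39, 0.63; count ≥ 0.57 → 2.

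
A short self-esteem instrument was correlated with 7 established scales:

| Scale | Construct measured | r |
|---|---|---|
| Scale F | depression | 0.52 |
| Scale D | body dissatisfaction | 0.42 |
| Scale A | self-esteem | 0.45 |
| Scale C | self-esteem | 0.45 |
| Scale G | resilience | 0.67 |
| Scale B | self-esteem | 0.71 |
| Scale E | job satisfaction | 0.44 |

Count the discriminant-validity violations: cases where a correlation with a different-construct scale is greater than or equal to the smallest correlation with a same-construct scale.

Convergent (same construct = self-esteem): Scale A, Scale C, Scale B.
Smallest convergent = 0.45. Discriminant values: 0.52, 0.42, 0.67, 0.44; count ≥ 0.45 → 2.

2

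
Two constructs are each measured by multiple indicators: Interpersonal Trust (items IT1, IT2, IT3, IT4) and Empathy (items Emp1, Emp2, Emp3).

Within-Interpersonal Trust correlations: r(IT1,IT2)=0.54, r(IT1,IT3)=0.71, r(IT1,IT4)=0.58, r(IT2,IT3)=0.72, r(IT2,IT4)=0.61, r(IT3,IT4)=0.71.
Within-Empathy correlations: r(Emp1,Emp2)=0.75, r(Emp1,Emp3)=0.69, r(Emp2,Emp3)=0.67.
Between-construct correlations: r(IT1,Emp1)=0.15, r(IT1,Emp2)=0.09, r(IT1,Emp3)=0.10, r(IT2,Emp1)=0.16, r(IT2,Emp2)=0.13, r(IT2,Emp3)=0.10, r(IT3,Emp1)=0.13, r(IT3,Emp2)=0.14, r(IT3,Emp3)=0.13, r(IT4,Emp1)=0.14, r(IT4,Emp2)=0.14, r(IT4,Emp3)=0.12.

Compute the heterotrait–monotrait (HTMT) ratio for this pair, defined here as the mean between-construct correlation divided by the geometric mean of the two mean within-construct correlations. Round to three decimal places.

0.189

Mean between = 1.53/12 = 0.1275.
Mean within-IT = 3.87/6 = 0.6450; mean within-Emp = 2.11/3 = 0.7033.
Geometric mean = √(0.6450 × 0.7033) = 0.6735.
HTMT = 0.1275 / 0.6735 = 0.189.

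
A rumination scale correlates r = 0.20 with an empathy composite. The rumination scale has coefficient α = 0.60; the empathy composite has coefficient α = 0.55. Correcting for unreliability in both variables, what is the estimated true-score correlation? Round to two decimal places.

r_true = r_obs / √(r_xx · r_yy) = 0.20 / √(0.60 × 0.55) = 0.20 / √0.3300 = 0.20 / 0.5745 ≈ 0.35.

0.35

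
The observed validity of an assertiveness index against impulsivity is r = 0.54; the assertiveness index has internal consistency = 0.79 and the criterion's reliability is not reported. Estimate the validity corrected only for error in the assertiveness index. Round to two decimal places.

0.61

Single correction: r_c = r_obs / √r_xx = 0.54 / √0.79 = 0.54 / 0.8888 ≈ 0.61.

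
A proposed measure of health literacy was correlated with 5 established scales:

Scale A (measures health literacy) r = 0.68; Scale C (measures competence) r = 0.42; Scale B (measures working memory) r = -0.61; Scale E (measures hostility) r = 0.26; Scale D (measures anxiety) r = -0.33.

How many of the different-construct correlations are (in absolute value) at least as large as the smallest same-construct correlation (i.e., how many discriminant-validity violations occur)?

Convergent (same construct = health literacy): Scale A.
Smallest convergent = 0.68. Discriminant |r|: 0.42, 0.61, 0.26, 0.33; count ≥ 0.68 → 0.

0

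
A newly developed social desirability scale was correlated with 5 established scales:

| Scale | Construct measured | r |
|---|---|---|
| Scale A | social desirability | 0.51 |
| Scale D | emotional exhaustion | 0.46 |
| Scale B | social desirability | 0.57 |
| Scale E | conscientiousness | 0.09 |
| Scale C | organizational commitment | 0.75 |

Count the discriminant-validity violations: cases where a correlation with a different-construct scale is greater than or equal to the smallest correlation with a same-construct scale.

Convergent (same construct = social desirability): Scale A, Scale B.
Smallest convergent = 0.51. Discriminant values: 0.46, 0.09, 0.75; count ≥ 0.51 → 1.

1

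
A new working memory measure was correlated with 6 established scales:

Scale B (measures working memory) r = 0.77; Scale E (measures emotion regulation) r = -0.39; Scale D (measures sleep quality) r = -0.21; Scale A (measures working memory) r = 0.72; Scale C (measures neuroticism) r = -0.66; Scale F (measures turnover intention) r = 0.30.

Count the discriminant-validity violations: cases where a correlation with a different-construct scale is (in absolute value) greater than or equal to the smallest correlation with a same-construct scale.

0

Convergent (same construct = working memory): Scale B, Scale A.
Smallest convergent = 0.72. Discriminant |r|: 0.39, 0.21, 0.66, 0.30; count ≥ 0.72 → 0.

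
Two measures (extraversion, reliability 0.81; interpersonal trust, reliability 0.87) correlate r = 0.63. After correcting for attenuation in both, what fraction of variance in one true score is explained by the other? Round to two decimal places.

Disattenuated r = 0.63 / √(0.81 × 0.87) = 0.63 / 0.8395 = 0.7504.
Shared true-score variance = 0.7504² = 0.5631 ≈ 0.56.

0.56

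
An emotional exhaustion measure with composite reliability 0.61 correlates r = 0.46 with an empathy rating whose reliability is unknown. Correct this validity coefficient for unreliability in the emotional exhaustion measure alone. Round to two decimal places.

0.59

Single correction: r_c = r_obs / √r_xx = 0.46 / √0.61 = 0.46 / 0.7810 ≈ 0.59.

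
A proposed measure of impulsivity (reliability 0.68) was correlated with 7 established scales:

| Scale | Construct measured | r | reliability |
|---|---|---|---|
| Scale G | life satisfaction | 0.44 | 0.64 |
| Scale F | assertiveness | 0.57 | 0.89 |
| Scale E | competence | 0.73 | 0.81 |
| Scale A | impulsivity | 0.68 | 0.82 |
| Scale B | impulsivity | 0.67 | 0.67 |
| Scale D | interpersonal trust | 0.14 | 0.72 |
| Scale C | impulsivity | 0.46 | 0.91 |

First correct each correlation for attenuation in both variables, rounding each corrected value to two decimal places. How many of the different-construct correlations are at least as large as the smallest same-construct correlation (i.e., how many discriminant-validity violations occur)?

Disattenuated r (r / √(r_scale · r_new)):
  Scale G (disc): 0.44 / √(0.64·0.68) = 0.67
  Scale F (disc): 0.57 / √(0.89·0.68) = 0.73
  Scale E (disc): 0.73 / √(0.81·0.68) = 0.98
  Scale A (conv): 0.68 / √(0.82·0.68) = 0.91
  Scale B (conv): 0.67 / √(0.67·0.68) = 0.99
  Scale D (disc): 0.14 / √(0.72·0.68) = 0.20
  Scale C (conv): 0.46 / √(0.91·0.68) = 0.58
Smallest convergent = 0.58. Discriminant values: 0.67, 0.73, 0.98, 0.20; count ≥ 0.58 → 3.

3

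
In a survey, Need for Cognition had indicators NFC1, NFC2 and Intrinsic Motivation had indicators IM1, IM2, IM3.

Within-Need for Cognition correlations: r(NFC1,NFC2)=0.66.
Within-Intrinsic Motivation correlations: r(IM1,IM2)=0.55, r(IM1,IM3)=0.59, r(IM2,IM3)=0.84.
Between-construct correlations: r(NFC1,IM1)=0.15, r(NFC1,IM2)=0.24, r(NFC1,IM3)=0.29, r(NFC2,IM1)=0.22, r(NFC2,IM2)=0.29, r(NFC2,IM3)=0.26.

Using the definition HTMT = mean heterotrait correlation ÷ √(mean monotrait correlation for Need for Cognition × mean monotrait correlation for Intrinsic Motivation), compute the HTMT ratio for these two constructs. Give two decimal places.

Mean between = 1.45/6 = 0.2417.
Mean within-NFC = 0.66/1 = 0.6600; mean within-IM = 1.98/3 = 0.6600.
Geometric mean = √(0.6600 × 0.6600) = 0.6600.
HTMT = 0.2417 / 0.6600 = 0.37.

0.37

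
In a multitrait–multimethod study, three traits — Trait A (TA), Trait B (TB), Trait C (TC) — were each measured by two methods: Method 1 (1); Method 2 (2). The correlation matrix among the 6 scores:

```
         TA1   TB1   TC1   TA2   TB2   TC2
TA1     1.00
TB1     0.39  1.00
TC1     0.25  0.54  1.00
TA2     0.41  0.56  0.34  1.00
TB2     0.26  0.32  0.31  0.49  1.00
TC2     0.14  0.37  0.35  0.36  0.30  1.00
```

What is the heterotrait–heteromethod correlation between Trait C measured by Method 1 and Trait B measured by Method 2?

Different traits and methods: r(TC1, TB2) = 0.31.

0.31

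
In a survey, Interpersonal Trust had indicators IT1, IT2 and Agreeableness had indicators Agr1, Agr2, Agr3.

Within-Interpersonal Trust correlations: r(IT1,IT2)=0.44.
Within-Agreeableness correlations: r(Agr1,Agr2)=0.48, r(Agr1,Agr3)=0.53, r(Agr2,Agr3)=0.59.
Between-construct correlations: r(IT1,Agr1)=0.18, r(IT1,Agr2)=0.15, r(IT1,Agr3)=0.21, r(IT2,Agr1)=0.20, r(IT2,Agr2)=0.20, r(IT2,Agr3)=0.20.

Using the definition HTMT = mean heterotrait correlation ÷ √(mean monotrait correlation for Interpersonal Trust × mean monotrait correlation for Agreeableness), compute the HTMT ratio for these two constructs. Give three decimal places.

Between-construct mean = 1.14/6 = 0.1900.
Mean within-IT = 0.44/1 = 0.4400; mean within-Agr = 1.60/3 = 0.5333.
Geometric mean = √(0.4400 × 0.5333) = 0.4844.
HTMT = 0.1900 / 0.4844 = 0.392.

0.392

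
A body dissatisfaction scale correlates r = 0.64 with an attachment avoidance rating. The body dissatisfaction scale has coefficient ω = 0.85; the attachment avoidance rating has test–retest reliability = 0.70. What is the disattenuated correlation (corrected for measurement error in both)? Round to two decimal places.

r_true = r_obs / √(r_xx · r_yy) = 0.64 / √(0.85 × 0.70) = 0.64 / √0.5950 = 0.64 / 0.7714 ≈ 0.83.

0.83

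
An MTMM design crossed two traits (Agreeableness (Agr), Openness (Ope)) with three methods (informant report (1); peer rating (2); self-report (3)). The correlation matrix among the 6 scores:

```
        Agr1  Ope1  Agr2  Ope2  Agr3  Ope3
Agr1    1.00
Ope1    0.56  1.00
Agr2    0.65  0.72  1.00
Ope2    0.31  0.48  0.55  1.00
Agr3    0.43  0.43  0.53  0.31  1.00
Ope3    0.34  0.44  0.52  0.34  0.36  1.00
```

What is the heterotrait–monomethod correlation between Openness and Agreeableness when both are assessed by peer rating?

Different traits, same method: r(Ope2, Agr2) = 0.55.

0.55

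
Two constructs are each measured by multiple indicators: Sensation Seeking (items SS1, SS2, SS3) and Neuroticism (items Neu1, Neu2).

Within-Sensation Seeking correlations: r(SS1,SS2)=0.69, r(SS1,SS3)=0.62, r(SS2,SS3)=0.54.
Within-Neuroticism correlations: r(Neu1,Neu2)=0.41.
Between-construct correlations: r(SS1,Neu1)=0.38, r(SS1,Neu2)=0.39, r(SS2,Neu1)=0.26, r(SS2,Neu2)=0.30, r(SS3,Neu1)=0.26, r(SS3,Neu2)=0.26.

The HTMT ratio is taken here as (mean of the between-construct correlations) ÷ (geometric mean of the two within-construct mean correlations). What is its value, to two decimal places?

0.61

Mean heterotrait r = 1.85/6 = 0.3083.
Mean within-SS = 1.85/3 = 0.6167; mean within-Neu = 0.41/1 = 0.4100.
Geometric mean = √(0.6167 × 0.4100) = 0.5028.
HTMT = 0.3083 / 0.5028 = 0.61.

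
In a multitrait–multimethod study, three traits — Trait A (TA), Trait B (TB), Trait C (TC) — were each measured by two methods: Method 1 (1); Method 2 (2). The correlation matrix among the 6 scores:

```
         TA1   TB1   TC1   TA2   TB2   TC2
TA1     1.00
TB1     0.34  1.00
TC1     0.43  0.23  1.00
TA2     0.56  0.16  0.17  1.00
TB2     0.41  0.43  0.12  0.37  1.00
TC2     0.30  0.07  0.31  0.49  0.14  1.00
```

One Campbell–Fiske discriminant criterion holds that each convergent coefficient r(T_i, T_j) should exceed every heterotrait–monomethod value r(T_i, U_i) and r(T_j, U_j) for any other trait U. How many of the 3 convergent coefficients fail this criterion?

1

Checking each validity diagonal entry against its comparison values:
TA (methods 1·2): 0.56 vs {0.34, 0.37, 0.43, 0.49} → pass.
TB (methods 1·2): 0.43 vs {0.34, 0.37, 0.23, 0.14} → pass.
TC (methods 1·2): 0.31 vs {0.43, 0.49, 0.23, 0.14} → fail.
1 of 3 fail.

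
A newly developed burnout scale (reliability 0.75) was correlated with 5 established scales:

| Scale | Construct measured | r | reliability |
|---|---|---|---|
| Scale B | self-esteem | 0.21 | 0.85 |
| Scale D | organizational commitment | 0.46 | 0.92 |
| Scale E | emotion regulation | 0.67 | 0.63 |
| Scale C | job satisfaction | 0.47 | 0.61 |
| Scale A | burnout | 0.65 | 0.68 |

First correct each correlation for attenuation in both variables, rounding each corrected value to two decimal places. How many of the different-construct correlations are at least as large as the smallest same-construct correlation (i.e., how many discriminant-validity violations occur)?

1

Disattenuated r (r / √(r_scale · r_new)):
  Scale B (disc): 0.21 / √(0.85·0.75) = 0.26
  Scale D (disc): 0.46 / √(0.92·0.75) = 0.55
  Scale E (disc): 0.67 / √(0.63·0.75) = 0.97
  Scale C (disc): 0.47 / √(0.61·0.75) = 0.69
  Scale A (conv): 0.65 / √(0.68·0.75) = 0.91
Smallest convergent = 0.91. Discriminant values: 0.26, 0.55, 0.97, 0.69; count ≥ 0.91 → 1.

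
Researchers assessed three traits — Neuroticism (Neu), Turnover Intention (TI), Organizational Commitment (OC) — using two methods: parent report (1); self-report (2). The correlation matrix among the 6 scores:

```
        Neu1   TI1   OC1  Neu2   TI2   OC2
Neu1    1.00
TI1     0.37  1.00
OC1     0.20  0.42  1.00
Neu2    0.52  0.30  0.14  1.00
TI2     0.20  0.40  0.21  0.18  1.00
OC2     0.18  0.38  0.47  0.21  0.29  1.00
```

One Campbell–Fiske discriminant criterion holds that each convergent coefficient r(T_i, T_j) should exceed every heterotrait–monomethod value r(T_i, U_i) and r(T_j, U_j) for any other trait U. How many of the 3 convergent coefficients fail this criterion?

Each convergent coefficient versus the relevant comparison correlations:
Neu (methods 1·2): 0.52 vs {0.37, 0.18, 0.20, 0.21} → pass.
TI (methods 1·2): 0.40 vs {0.37, 0.18, 0.42, 0.29} → fail.
OC (methods 1·2): 0.47 vs {0.20, 0.21, 0.42, 0.29} → pass.
1 of 3 fail.

1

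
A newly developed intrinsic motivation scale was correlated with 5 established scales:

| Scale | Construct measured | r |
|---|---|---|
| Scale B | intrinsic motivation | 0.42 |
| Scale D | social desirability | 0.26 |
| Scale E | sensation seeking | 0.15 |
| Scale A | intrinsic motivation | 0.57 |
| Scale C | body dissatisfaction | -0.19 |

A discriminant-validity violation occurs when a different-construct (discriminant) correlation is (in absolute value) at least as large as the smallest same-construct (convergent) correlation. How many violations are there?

0

Convergent (same construct = intrinsic motivation): Scale B, Scale A.
Smallest convergent = 0.42. Discriminant |r|: 0.26, 0.15, 0.19; count ≥ 0.42 → 0.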